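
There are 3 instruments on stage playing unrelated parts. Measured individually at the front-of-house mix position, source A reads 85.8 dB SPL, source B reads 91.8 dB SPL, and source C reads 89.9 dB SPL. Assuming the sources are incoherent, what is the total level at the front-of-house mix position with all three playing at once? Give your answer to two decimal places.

Uncorrelated sources add in intensity (power), not in dB.
L_total = 10·log₁₀(10^(85.8/10) + 10^(91.8/10) + 10^(89.9/10)) = 10·log₁₀(2871000000) = 94.58 dB SPL.

94.58 dB SPL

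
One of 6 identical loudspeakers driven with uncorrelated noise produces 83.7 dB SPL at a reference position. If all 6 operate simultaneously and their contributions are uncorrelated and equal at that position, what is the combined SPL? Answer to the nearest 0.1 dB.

91.5 dB SPL

6 equal incoherent sources raise the level by 10·log₁₀(6) = 7.78 dB.
L_total = 83.7 + 7.78 = 91.5 dB SPL.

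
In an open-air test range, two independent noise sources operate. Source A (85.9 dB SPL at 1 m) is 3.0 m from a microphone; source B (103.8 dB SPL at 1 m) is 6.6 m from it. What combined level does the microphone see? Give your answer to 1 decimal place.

At the listener: L_A = 85.9 − 20·log₁₀(3.0) = 76.36 dB; L_B = 103.8 − 20·log₁₀(6.6) = 87.41 dB.
Combined: 10·log₁₀(10^(76.36/10)+10^(87.41/10)) = 87.7 dB SPL.

87.7 dB SPL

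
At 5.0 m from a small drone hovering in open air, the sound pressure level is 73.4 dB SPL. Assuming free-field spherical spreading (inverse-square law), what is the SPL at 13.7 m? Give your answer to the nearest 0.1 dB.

Free-field point source: level drops by 20·log₁₀ of the distance ratio.
ΔL = −20·log₁₀(13.7/5.0) = -8.76 dB, so L₂ = 73.4 + (-8.76) = 64.6 dB SPL.

64.6 dB SPL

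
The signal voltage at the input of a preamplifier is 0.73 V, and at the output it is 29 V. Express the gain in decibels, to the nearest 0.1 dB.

Voltage ratio → dB uses the 20·log₁₀ form:
20·log₁₀(29/0.73) = 20·log₁₀(39.73) = 32.0 dB.

32.0 dB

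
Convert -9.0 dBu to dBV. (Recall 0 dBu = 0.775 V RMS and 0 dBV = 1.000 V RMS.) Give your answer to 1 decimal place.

The offset between the scales is 20·log₁₀(0.775/1.000) = −2.214 dB.
So dBV = -9.0 − 2.214 = -11.2 dBV.

-11.2 dBV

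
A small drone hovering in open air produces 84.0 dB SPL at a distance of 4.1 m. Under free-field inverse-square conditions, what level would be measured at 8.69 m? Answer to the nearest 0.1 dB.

77.5 dB SPL

Free-field point source: level drops by 20·log₁₀ of the distance ratio.
ΔL = −20·log₁₀(8.69/4.1) = -6.52 dB, so L₂ = 84.0 + (-6.52) = 77.5 dB SPL.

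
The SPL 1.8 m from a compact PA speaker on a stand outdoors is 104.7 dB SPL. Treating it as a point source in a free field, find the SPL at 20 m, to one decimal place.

83.8 dB SPL

Free-field point source: level drops by 20·log₁₀ of the distance ratio.
ΔL = −20·log₁₀(20/1.8) = -20.92 dB, so L₂ = 104.7 + (-20.92) = 83.8 dB SPL.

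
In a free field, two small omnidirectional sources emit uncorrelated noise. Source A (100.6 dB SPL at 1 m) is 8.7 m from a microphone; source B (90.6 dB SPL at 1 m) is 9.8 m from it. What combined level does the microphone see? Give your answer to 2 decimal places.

At the listener: L_A = 100.6 − 20·log₁₀(8.7) = 81.810 dB; L_B = 90.6 − 20·log₁₀(9.8) = 70.775 dB.
Combined: 10·log₁₀(10^(81.810/10)+10^(70.775/10)) = 82.14 dB SPL.

82.14 dB SPL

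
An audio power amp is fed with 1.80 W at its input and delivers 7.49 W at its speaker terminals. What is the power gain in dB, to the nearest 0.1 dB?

Power is a power quantity, so gain = 10·log₁₀(P_out/P_in).
10·log₁₀(7.49/1.80) = 10·log₁₀(4.161) = 6.2 dB.

6.2 dB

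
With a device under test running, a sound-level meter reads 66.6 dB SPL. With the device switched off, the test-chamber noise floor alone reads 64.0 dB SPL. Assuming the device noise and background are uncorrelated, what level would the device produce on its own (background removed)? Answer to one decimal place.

63.1 dB SPL

Remove the background by subtracting linear intensities:
L_src = 10·log₁₀(10^(66.6/10) − 10^(64.0/10)) = 10·log₁₀(2059000) = 63.1 dB SPL.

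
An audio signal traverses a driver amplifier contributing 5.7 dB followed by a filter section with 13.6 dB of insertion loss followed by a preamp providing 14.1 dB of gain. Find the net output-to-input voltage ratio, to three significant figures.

Net gain = 5.7 + (−13.6) + 14.1 = 6.2 dB.
Voltage ratio = 10^(6.2/20) = 2.04.

2.04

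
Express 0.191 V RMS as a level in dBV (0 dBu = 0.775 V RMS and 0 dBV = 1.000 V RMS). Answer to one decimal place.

dBV = 20·log₁₀(V / 1.000 V).
20·log₁₀(0.191/1.000) = -14.4 dBV.

-14.4 dBV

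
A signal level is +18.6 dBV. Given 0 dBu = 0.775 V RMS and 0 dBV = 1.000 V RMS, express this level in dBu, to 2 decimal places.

The offset between the scales is 20·log₁₀(0.775/1.000) = −2.214 dB.
So dBu = +18.6 + 2.214 = +20.81 dBu.

+20.81 dBu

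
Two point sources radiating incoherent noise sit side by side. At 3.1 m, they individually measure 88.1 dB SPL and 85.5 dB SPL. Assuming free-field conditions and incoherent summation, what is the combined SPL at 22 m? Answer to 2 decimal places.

72.98 dB SPL

Combined at 3.1 m: 10·log₁₀(10^(88.1/10)+10^(85.5/10)) = 90.002 dB SPL.
Then apply −20·log₁₀(22/3.1) = -17.021 dB → 72.98 dB SPL.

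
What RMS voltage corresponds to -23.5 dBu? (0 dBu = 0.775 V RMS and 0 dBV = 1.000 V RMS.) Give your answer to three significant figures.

0.0518 V

V = 0.775 V × 10^(-23.5/20).
= 0.775 × 0.06683 = 0.0518 V.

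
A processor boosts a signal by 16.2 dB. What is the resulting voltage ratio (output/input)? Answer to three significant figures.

Voltage ratio = 10^(dB/20).
10^(16.2/20) = 10^(0.8100) = 6.46.

6.46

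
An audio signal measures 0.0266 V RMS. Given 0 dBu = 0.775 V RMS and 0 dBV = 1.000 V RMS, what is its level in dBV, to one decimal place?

-31.5 dBV

dBV = 20·log₁₀(V / 1.000 V).
20·log₁₀(0.0266/1.000) = -31.5 dBV.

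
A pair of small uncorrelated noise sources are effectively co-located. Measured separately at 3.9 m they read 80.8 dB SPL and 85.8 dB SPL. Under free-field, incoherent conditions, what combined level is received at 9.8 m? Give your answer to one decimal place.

Combined at 3.9 m: 10·log₁₀(10^(80.8/10)+10^(85.8/10)) = 86.99 dB SPL.
Then apply −20·log₁₀(9.8/3.9) = -8.00 dB → 79.0 dB SPL.

79.0 dB SPL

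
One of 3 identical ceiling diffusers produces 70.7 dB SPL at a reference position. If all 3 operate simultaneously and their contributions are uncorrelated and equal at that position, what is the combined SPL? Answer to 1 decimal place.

3 equal incoherent sources raise the level by 10·log₁₀(3) = 4.77 dB.
L_total = 70.7 + 4.77 = 75.5 dB SPL.

75.5 dB SPL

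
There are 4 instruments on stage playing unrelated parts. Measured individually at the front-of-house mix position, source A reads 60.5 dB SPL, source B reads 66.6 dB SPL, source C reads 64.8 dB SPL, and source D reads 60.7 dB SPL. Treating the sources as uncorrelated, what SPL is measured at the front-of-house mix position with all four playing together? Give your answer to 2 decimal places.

Incoherent sources sum as intensities:
L_total = 10·log₁₀(10^(60.5/10) + 10^(66.6/10) + 10^(64.8/10) + 10^(60.7/10)) = 10·log₁₀(9888000) = 69.95 dB SPL.

69.95 dB SPL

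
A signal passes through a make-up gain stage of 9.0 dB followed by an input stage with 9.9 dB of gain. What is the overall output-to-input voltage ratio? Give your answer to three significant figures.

8.81

Net gain = 9.0 + 9.9 = 18.9 dB.
Voltage ratio = 10^(18.9/20) = 8.81.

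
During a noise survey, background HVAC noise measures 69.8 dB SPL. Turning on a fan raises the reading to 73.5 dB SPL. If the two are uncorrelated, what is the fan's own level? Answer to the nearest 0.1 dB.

71.1 dB SPL

Remove the background by subtracting linear intensities:
L_src = 10·log₁₀(10^(73.5/10) − 10^(69.8/10)) = 10·log₁₀(12840000) = 71.1 dB SPL.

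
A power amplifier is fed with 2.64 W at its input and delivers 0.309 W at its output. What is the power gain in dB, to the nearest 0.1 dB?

Power ratio → dB uses the 10·log₁₀ form:
10·log₁₀(0.309/2.64) = 10·log₁₀(0.1170) = -9.3 dB.

-9.3 dB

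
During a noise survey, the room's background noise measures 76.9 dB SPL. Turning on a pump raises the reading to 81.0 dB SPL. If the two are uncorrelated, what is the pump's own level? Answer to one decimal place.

Remove the background by subtracting linear intensities:
L_src = 10·log₁₀(10^(81.0/10) − 10^(76.9/10)) = 10·log₁₀(76910000) = 78.9 dB SPL.

78.9 dB SPL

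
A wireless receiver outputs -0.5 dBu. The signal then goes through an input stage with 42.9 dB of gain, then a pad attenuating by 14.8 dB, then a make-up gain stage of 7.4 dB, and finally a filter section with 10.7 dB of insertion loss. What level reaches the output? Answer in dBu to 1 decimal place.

In dB, series stages simply add:
-0.5 + 42.9 − 14.8 + 7.4 − 10.7 = +24.3 dBu.

+24.3 dBu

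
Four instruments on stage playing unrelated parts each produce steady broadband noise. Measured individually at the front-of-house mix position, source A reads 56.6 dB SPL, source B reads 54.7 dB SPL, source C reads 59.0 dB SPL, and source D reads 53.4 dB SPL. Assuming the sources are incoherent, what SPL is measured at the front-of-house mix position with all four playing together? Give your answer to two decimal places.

62.47 dB SPL

Incoherent sources sum as intensities:
L_total = 10·log₁₀(10^(56.6/10) + 10^(54.7/10) + 10^(59.0/10) + 10^(53.4/10)) = 10·log₁₀(1765000) = 62.47 dB SPL.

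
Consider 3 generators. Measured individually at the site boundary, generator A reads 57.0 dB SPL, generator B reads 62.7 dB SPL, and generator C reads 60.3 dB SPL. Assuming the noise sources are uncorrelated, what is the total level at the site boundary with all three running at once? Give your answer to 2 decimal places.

Uncorrelated sources add in intensity (power), not in dB.
L_total = 10·log₁₀(10^(57.0/10) + 10^(62.7/10) + 10^(60.3/10)) = 10·log₁₀(3435000) = 65.36 dB SPL.

65.36 dB SPL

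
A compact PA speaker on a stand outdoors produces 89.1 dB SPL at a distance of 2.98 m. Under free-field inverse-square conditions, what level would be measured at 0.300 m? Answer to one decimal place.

109.0 dB SPL

Free-field point source: level drops by 20·log₁₀ of the distance ratio.
ΔL = −20·log₁₀(0.300/2.98) = 19.94 dB, so L₂ = 89.1 + (19.94) = 109.0 dB SPL.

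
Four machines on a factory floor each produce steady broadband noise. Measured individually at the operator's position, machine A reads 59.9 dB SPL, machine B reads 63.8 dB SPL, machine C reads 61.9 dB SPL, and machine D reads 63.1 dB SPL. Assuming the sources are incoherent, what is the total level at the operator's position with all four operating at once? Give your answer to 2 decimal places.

Incoherent sources sum as intensities:
L_total = 10·log₁₀(10^(59.9/10) + 10^(63.8/10) + 10^(61.9/10) + 10^(63.1/10)) = 10·log₁₀(6967000) = 68.43 dB SPL.

68.43 dB SPL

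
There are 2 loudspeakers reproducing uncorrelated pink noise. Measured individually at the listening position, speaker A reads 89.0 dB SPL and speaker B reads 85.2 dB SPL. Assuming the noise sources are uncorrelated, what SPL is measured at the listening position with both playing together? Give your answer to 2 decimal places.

Add the sources as powers (linear), then convert back to dB:
L_total = 10·log₁₀(10^(89.0/10) + 10^(85.2/10)) = 10·log₁₀(1125000000) = 90.51 dB SPL.

90.51 dB SPL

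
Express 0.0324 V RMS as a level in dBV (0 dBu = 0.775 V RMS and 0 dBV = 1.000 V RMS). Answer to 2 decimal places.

-29.79 dBV

dBV = 20·log₁₀(V / 1.000 V).
20·log₁₀(0.0324/1.000) = -29.79 dBV.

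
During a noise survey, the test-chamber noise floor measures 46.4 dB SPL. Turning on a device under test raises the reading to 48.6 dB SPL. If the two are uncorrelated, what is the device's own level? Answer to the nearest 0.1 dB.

Remove the background by subtracting linear intensities:
L_src = 10·log₁₀(10^(48.6/10) − 10^(46.4/10)) = 10·log₁₀(28790) = 44.6 dB SPL.

44.6 dB SPL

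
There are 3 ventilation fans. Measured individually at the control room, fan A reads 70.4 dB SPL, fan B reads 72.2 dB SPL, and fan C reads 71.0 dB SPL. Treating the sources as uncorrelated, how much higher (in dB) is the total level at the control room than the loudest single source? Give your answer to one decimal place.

Uncorrelated sources add in intensity (power), not in dB.
L_total = 10·log₁₀(10^(70.4/10) + 10^(72.2/10) + 10^(71.0/10)) = 76.04 dB SPL.
Excess over the loudest (72.2 dB): 76.04 − 72.2 = 3.8 dB.

3.8 dB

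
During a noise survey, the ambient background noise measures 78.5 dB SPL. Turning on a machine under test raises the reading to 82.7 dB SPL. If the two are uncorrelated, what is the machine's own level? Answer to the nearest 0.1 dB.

80.6 dB SPL

Background correction is a power subtraction:
L_src = 10·log₁₀(10^(82.7/10) − 10^(78.5/10)) = 10·log₁₀(115400000) = 80.6 dB SPL.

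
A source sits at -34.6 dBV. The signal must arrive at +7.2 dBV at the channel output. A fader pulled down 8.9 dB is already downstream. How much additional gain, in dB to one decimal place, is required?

50.7 dB

The required make-up gain is the shortfall in the dB sum.
G = +7.2 − (-34.6) + 8.9 = 50.7 dB.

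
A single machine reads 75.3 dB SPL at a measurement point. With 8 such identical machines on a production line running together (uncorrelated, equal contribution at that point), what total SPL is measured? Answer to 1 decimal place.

8 equal incoherent sources raise the level by 10·log₁₀(8) = 9.03 dB.
L_total = 75.3 + 9.03 = 84.3 dB SPL.

84.3 dB SPL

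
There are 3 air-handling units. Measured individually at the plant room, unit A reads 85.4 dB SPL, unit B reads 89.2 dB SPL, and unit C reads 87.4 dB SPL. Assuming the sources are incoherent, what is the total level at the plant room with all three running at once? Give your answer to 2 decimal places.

Incoherent sources sum as intensities:
L_total = 10·log₁₀(10^(85.4/10) + 10^(89.2/10) + 10^(87.4/10)) = 10·log₁₀(1728000000) = 92.38 dB SPL.

92.38 dB SPL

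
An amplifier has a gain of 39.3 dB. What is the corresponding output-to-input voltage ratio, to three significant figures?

92.3

Voltage ratio = 10^(dB/20).
10^(39.3/20) = 10^(1.965) = 92.3.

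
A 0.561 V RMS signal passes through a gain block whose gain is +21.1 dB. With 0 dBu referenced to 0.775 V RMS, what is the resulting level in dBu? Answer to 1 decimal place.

Input level: 20·log₁₀(0.561/0.775) = -2.81 dBu.
Output: -2.81 + 21.1 = +18.3 dBu.

+18.3 dBu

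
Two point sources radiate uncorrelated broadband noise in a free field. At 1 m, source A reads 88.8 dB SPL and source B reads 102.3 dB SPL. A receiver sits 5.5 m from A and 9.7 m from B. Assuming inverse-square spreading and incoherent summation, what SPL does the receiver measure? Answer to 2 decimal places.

At the listener: L_A = 88.8 − 20·log₁₀(5.5) = 73.993 dB; L_B = 102.3 − 20·log₁₀(9.7) = 82.565 dB.
Combined: 10·log₁₀(10^(73.993/10)+10^(82.565/10)) = 83.13 dB SPL.

83.13 dB SPL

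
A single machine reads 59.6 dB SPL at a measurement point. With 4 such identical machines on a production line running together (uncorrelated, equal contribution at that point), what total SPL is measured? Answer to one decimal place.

65.6 dB SPL

4 equal incoherent sources raise the level by 10·log₁₀(4) = 6.02 dB.
L_total = 59.6 + 6.02 = 65.6 dB SPL.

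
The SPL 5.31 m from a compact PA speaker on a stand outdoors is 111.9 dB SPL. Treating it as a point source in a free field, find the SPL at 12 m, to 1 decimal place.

For a point source in a free field, ΔL = −20·log₁₀(d₂/d₁).
ΔL = −20·log₁₀(12/5.31) = -7.08 dB, so L₂ = 111.9 + (-7.08) = 104.8 dB SPL.

104.8 dB SPL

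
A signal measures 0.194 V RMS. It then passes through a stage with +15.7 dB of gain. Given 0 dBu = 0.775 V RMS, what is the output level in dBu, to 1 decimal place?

+3.7 dBu

Input level: 20·log₁₀(0.194/0.775) = -12.03 dBu.
Output: -12.03 + 15.7 = +3.7 dBu.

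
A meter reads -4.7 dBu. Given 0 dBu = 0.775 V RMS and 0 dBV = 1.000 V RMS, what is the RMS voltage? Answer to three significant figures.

0.451 V

V = 0.775 V × 10^(-4.7/20).
= 0.775 × 0.5821 = 0.451 V.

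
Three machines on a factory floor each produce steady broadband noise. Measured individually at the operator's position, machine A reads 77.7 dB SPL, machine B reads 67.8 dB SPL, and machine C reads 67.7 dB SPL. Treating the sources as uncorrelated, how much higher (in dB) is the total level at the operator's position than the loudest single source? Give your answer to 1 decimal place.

Add the sources as powers (linear), then convert back to dB:
L_total = 10·log₁₀(10^(77.7/10) + 10^(67.8/10) + 10^(67.7/10)) = 78.50 dB SPL.
Excess over the loudest (77.7 dB): 78.50 − 77.7 = 0.8 dB.

0.8 dB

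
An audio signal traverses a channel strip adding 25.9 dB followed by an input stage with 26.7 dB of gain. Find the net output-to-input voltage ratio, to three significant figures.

427

Net gain = 25.9 + 26.7 = 52.6 dB.
Voltage ratio = 10^(52.6/20) = 427.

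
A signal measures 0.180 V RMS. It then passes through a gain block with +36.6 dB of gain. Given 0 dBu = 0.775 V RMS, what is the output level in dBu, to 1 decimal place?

Input level: 20·log₁₀(0.180/0.775) = -12.68 dBu.
Output: -12.68 + 36.6 = +23.9 dBu.

+23.9 dBu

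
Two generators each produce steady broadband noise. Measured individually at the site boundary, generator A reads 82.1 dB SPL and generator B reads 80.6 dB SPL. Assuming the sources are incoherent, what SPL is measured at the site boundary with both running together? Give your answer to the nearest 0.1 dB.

Add the sources as powers (linear), then convert back to dB:
L_total = 10·log₁₀(10^(82.1/10) + 10^(80.6/10)) = 10·log₁₀(277000000) = 84.4 dB SPL.

84.4 dB SPL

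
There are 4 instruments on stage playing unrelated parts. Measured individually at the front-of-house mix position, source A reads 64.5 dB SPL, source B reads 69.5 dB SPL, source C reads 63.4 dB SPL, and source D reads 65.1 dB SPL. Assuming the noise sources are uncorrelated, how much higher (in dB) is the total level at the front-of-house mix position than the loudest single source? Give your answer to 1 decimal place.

Add the sources as powers (linear), then convert back to dB:
L_total = 10·log₁₀(10^(64.5/10) + 10^(69.5/10) + 10^(63.4/10) + 10^(65.1/10)) = 72.34 dB SPL.
Excess over the loudest (69.5 dB): 72.34 − 69.5 = 2.8 dB.

2.8 dB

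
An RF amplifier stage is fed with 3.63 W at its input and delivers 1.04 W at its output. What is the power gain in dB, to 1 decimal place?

For a power ratio, dB = 10·log₁₀(P₂/P₁).
10·log₁₀(1.04/3.63) = 10·log₁₀(0.2865) = -5.4 dB.

-5.4 dB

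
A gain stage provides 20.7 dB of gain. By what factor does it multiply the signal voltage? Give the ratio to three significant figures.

Voltage ratio = 10^(dB/20).
10^(20.7/20) = 10^(1.035) = 10.8.

10.8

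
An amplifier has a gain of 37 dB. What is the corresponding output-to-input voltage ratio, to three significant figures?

70.8

Voltage ratio = 10^(dB/20).
10^(37/20) = 10^(1.850) = 70.8.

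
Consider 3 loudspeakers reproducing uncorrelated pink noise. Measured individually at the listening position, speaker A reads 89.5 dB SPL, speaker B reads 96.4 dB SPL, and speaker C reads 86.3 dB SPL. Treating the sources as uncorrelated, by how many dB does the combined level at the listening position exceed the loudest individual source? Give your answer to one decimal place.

1.1 dB

Uncorrelated sources add in intensity (power), not in dB.
L_total = 10·log₁₀(10^(89.5/10) + 10^(96.4/10) + 10^(86.3/10)) = 97.55 dB SPL.
Excess over the loudest (96.4 dB): 97.55 − 96.4 = 1.1 dB.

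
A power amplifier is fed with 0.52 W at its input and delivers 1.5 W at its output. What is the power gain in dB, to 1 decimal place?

Power ratio → dB uses the 10·log₁₀ form:
10·log₁₀(1.5/0.52) = 10·log₁₀(2.885) = 4.6 dB.

4.6 dB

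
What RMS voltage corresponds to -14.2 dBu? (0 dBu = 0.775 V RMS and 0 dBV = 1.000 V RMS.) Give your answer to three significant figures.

0.151 V

V = 0.775 V × 10^(-14.2/20).
= 0.775 × 0.1950 = 0.151 V.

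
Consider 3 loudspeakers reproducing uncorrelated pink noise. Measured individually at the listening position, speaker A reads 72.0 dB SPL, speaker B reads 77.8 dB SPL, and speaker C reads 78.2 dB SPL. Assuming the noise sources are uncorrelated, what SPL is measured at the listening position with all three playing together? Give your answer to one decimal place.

81.5 dB SPL

Add the sources as powers (linear), then convert back to dB:
L_total = 10·log₁₀(10^(72.0/10) + 10^(77.8/10) + 10^(78.2/10)) = 10·log₁₀(142200000) = 81.5 dB SPL.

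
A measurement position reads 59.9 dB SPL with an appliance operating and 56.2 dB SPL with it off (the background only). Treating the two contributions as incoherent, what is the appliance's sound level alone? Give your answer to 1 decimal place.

57.5 dB SPL

Remove the background by subtracting linear intensities:
L_src = 10·log₁₀(10^(59.9/10) − 10^(56.2/10)) = 10·log₁₀(560400) = 57.5 dB SPL.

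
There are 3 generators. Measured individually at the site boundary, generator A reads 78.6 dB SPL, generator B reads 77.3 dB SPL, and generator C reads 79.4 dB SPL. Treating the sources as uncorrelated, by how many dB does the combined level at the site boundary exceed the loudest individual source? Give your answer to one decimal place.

3.9 dB

Add the sources as powers (linear), then convert back to dB:
L_total = 10·log₁₀(10^(78.6/10) + 10^(77.3/10) + 10^(79.4/10)) = 83.29 dB SPL.
Excess over the loudest (79.4 dB): 83.29 − 79.4 = 3.9 dB.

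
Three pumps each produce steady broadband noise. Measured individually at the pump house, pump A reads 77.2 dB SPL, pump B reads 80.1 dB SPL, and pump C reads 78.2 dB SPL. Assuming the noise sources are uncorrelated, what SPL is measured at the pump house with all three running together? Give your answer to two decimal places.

Uncorrelated sources add in intensity (power), not in dB.
L_total = 10·log₁₀(10^(77.2/10) + 10^(80.1/10) + 10^(78.2/10)) = 10·log₁₀(220900000) = 83.44 dB SPL.

83.44 dB SPL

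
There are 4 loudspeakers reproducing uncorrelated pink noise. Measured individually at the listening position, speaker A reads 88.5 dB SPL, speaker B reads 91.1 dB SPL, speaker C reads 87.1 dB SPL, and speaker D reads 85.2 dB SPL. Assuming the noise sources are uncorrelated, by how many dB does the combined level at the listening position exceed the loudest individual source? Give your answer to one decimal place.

3.4 dB

Add the sources as powers (linear), then convert back to dB:
L_total = 10·log₁₀(10^(88.5/10) + 10^(91.1/10) + 10^(87.1/10) + 10^(85.2/10)) = 94.53 dB SPL.
Excess over the loudest (91.1 dB): 94.53 − 91.1 = 3.4 dB.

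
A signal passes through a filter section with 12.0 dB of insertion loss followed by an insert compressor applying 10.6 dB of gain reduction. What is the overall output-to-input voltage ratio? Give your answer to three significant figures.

Net gain = (−12.0) + (−10.6) = -22.6 dB.
Voltage ratio = 10^(-22.6/20) = 0.0741.

0.0741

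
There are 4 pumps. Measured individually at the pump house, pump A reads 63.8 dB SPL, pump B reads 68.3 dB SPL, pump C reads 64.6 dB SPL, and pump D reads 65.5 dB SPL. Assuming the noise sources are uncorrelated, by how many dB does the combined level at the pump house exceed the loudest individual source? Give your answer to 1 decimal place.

3.6 dB

Add the sources as powers (linear), then convert back to dB:
L_total = 10·log₁₀(10^(63.8/10) + 10^(68.3/10) + 10^(64.6/10) + 10^(65.5/10)) = 71.93 dB SPL.
Excess over the loudest (68.3 dB): 71.93 − 68.3 = 3.6 dB.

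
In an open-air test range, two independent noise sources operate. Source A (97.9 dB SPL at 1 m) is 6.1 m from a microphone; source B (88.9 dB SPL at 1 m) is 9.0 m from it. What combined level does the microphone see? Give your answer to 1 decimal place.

At the listener: L_A = 97.9 − 20·log₁₀(6.1) = 82.19 dB; L_B = 88.9 − 20·log₁₀(9.0) = 69.82 dB.
Combined: 10·log₁₀(10^(82.19/10)+10^(69.82/10)) = 82.4 dB SPL.

82.4 dB SPL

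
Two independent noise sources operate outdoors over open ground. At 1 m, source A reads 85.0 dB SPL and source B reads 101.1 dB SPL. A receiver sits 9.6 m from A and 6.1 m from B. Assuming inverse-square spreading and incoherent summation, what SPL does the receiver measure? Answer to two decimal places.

At the listener: L_A = 85.0 − 20·log₁₀(9.6) = 65.355 dB; L_B = 101.1 − 20·log₁₀(6.1) = 85.393 dB.
Combined: 10·log₁₀(10^(65.355/10)+10^(85.393/10)) = 85.44 dB SPL.

85.44 dB SPL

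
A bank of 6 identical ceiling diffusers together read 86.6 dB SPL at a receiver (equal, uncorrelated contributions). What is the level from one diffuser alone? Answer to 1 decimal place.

78.8 dB SPL

6 equal incoherent sources add 10·log₁₀(6) = 7.78 dB over one source.
L_one = 86.6 − 7.78 = 78.8 dB SPL.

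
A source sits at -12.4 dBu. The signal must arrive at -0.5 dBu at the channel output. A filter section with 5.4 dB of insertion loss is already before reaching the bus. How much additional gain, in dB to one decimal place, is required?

17.3 dB

The required make-up gain is the shortfall in the dB sum.
G = -0.5 − (-12.4) + 5.4 = 17.3 dB.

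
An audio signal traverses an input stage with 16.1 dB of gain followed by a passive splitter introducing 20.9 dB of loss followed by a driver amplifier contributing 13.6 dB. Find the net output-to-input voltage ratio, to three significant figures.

2.75

Net gain = 16.1 + (−20.9) + 13.6 = 8.8 dB.
Voltage ratio = 10^(8.8/20) = 2.75.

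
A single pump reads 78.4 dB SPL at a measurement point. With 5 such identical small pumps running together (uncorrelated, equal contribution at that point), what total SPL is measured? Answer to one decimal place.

5 equal incoherent sources raise the level by 10·log₁₀(5) = 6.99 dB.
L_total = 78.4 + 6.99 = 85.4 dB SPL.

85.4 dB SPL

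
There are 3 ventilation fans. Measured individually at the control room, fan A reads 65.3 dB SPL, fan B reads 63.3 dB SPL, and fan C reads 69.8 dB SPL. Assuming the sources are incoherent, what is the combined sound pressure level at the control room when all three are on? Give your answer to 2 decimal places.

71.78 dB SPL

Incoherent sources sum as intensities:
L_total = 10·log₁₀(10^(65.3/10) + 10^(63.3/10) + 10^(69.8/10)) = 10·log₁₀(15080000) = 71.78 dB SPL.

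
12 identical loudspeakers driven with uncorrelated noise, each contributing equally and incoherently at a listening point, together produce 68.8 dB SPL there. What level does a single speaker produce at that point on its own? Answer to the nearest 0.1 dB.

12 equal incoherent sources add 10·log₁₀(12) = 10.79 dB over one source.
L_one = 68.8 − 10.79 = 58.0 dB SPL.

58.0 dB SPL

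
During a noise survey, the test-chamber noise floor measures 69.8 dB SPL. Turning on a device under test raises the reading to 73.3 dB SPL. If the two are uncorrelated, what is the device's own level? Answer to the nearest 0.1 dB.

70.7 dB SPL

Background correction is a power subtraction:
L_src = 10·log₁₀(10^(73.3/10) − 10^(69.8/10)) = 10·log₁₀(11830000) = 70.7 dB SPL.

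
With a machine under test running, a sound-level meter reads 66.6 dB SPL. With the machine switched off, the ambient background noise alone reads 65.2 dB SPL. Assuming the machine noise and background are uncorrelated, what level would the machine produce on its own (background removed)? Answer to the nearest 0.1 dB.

Remove the background by subtracting linear intensities:
L_src = 10·log₁₀(10^(66.6/10) − 10^(65.2/10)) = 10·log₁₀(1260000) = 61.0 dB SPL.

61.0 dB SPL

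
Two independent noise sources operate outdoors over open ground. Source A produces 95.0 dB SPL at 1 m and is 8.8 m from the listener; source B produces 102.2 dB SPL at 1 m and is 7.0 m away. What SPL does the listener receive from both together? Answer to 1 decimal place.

85.8 dB SPL

At the listener: L_A = 95.0 − 20·log₁₀(8.8) = 76.11 dB; L_B = 102.2 − 20·log₁₀(7.0) = 85.30 dB.
Combined: 10·log₁₀(10^(76.11/10)+10^(85.30/10)) = 85.8 dB SPL.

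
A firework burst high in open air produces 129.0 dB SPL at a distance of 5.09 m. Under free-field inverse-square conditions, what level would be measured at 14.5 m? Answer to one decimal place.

119.9 dB SPL

Free-field point source: level drops by 20·log₁₀ of the distance ratio.
ΔL = −20·log₁₀(14.5/5.09) = -9.09 dB, so L₂ = 129.0 + (-9.09) = 119.9 dB SPL.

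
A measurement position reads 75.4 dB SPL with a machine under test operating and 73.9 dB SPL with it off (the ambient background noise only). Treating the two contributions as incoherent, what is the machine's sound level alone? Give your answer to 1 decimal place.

Remove the background by subtracting linear intensities:
L_src = 10·log₁₀(10^(75.4/10) − 10^(73.9/10)) = 10·log₁₀(10130000) = 70.1 dB SPL.

70.1 dB SPL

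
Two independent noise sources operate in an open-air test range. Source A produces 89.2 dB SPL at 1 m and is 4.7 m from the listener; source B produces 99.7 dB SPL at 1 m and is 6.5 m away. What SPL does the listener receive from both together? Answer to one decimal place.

At the listener: L_A = 89.2 − 20·log₁₀(4.7) = 75.76 dB; L_B = 99.7 − 20·log₁₀(6.5) = 83.44 dB.
Combined: 10·log₁₀(10^(75.76/10)+10^(83.44/10)) = 84.1 dB SPL.

84.1 dB SPL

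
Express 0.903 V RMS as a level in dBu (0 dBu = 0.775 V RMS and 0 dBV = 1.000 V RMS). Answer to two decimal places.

dBu = 20·log₁₀(V / 0.775 V).
20·log₁₀(0.903/0.775) = +1.33 dBu.

+1.33 dBu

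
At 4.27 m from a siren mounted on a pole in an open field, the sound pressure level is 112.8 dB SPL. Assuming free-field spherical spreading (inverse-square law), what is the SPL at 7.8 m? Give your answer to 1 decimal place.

107.6 dB SPL

Free-field point source: level drops by 20·log₁₀ of the distance ratio.
ΔL = −20·log₁₀(7.8/4.27) = -5.23 dB, so L₂ = 112.8 + (-5.23) = 107.6 dB SPL.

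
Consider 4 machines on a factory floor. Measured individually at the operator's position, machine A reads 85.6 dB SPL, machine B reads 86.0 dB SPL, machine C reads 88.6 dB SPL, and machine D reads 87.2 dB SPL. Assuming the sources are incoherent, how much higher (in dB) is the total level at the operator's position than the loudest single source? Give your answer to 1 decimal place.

Uncorrelated sources add in intensity (power), not in dB.
L_total = 10·log₁₀(10^(85.6/10) + 10^(86.0/10) + 10^(88.6/10) + 10^(87.2/10)) = 93.03 dB SPL.
Excess over the loudest (88.6 dB): 93.03 − 88.6 = 4.4 dB.

4.4 dB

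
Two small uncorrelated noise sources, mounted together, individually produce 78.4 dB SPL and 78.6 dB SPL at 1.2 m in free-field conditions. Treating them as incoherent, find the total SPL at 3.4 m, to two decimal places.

Combined at 1.2 m: 10·log₁₀(10^(78.4/10)+10^(78.6/10)) = 81.511 dB SPL.
Then apply −20·log₁₀(3.4/1.2) = -9.046 dB → 72.47 dB SPL.

72.47 dB SPL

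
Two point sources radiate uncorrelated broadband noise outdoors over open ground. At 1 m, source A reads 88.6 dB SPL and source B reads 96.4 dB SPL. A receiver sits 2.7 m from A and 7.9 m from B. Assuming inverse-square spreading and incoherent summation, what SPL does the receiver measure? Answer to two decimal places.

At the listener: L_A = 88.6 − 20·log₁₀(2.7) = 79.973 dB; L_B = 96.4 − 20·log₁₀(7.9) = 78.447 dB.
Combined: 10·log₁₀(10^(79.973/10)+10^(78.447/10)) = 82.29 dB SPL.

82.29 dB SPL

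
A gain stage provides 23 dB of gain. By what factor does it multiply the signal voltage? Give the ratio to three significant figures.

Voltage ratio = 10^(dB/20).
10^(23/20) = 10^(1.150) = 14.1.

14.1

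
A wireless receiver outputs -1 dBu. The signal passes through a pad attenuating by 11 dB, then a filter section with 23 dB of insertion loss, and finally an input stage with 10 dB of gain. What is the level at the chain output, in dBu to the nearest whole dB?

In dB, series stages simply add:
-1 − 11 − 23 + 10 = -25 dBu.

-25 dBu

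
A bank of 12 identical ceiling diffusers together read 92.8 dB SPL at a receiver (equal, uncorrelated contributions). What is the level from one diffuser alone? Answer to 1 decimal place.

12 equal incoherent sources add 10·log₁₀(12) = 10.79 dB over one source.
L_one = 92.8 − 10.79 = 82.0 dB SPL.

82.0 dB SPL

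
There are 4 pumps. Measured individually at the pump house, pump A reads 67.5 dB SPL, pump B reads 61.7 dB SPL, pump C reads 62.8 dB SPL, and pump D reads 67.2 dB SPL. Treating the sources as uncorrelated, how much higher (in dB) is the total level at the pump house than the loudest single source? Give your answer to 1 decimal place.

Add the sources as powers (linear), then convert back to dB:
L_total = 10·log₁₀(10^(67.5/10) + 10^(61.7/10) + 10^(62.8/10) + 10^(67.2/10)) = 71.54 dB SPL.
Excess over the loudest (67.5 dB): 71.54 − 67.5 = 4.0 dB.

4.0 dB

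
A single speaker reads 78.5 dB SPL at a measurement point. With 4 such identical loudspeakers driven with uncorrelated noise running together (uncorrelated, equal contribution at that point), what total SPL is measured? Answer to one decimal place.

84.5 dB SPL

4 equal incoherent sources raise the level by 10·log₁₀(4) = 6.02 dB.
L_total = 78.5 + 6.02 = 84.5 dB SPL.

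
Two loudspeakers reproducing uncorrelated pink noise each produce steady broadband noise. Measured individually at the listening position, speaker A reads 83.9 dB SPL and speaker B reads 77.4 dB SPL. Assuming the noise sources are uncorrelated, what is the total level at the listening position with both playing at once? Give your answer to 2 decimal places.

84.78 dB SPL

Add the sources as powers (linear), then convert back to dB:
L_total = 10·log₁₀(10^(83.9/10) + 10^(77.4/10)) = 10·log₁₀(300400000) = 84.78 dB SPL.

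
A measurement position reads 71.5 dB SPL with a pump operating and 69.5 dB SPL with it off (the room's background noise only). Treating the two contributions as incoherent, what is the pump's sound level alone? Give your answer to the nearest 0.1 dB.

Remove the background by subtracting linear intensities:
L_src = 10·log₁₀(10^(71.5/10) − 10^(69.5/10)) = 10·log₁₀(5213000) = 67.2 dB SPL.

67.2 dB SPL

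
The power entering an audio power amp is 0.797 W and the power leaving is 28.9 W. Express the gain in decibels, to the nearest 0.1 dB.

15.6 dB

Power ratio → dB uses the 10·log₁₀ form:
10·log₁₀(28.9/0.797) = 10·log₁₀(36.26) = 15.6 dB.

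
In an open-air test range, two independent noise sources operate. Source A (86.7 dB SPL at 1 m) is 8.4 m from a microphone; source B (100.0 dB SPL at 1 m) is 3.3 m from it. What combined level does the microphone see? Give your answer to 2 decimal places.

89.66 dB SPL

At the listener: L_A = 86.7 − 20·log₁₀(8.4) = 68.214 dB; L_B = 100.0 − 20·log₁₀(3.3) = 89.630 dB.
Combined: 10·log₁₀(10^(68.214/10)+10^(89.630/10)) = 89.66 dB SPL.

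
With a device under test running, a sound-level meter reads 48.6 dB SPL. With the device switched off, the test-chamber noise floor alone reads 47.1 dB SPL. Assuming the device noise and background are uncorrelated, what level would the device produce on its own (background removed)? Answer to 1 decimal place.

43.3 dB SPL

Subtract intensities: L_src = 10·log₁₀(10^(L_total/10) − 10^(L_bg/10)).
L_src = 10·log₁₀(10^(48.6/10) − 10^(47.1/10)) = 10·log₁₀(21160) = 43.3 dB SPL.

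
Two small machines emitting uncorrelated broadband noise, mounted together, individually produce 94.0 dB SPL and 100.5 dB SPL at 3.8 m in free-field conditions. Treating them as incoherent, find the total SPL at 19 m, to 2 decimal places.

87.40 dB SPL

Combined at 3.8 m: 10·log₁₀(10^(94.0/10)+10^(100.5/10)) = 101.377 dB SPL.
Then apply −20·log₁₀(19/3.8) = -13.979 dB → 87.40 dB SPL.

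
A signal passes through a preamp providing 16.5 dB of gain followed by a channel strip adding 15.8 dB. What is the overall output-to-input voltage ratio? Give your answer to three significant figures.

Net gain = 16.5 + 15.8 = 32.3 dB.
Voltage ratio = 10^(32.3/20) = 41.2.

41.2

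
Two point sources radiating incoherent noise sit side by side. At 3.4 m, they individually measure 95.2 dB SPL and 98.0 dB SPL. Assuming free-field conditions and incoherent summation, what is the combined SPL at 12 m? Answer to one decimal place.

88.9 dB SPL

Combined at 3.4 m: 10·log₁₀(10^(95.2/10)+10^(98.0/10)) = 99.83 dB SPL.
Then apply −20·log₁₀(12/3.4) = -10.95 dB → 88.9 dB SPL.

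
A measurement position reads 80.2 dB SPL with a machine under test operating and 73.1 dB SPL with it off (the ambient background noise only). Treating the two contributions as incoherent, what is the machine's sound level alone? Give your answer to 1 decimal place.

Background correction is a power subtraction:
L_src = 10·log₁₀(10^(80.2/10) − 10^(73.1/10)) = 10·log₁₀(84300000) = 79.3 dB SPL.

79.3 dB SPL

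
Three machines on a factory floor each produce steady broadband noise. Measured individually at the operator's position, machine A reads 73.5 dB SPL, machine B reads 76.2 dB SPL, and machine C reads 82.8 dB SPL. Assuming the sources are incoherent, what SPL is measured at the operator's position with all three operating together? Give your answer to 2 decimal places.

84.06 dB SPL

Incoherent sources sum as intensities:
L_total = 10·log₁₀(10^(73.5/10) + 10^(76.2/10) + 10^(82.8/10)) = 10·log₁₀(254600000) = 84.06 dB SPL.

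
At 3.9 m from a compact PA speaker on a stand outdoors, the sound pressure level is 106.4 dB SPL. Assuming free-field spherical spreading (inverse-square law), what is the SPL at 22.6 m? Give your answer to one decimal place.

91.1 dB SPL

For a point source in a free field, ΔL = −20·log₁₀(d₂/d₁).
ΔL = −20·log₁₀(22.6/3.9) = -15.26 dB, so L₂ = 106.4 + (-15.26) = 91.1 dB SPL.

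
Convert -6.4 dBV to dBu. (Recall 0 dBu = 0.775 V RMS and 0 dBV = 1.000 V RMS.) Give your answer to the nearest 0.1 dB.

The offset between the scales is 20·log₁₀(0.775/1.000) = −2.214 dB.
So dBu = -6.4 + 2.214 = -4.2 dBu.

-4.2 dBu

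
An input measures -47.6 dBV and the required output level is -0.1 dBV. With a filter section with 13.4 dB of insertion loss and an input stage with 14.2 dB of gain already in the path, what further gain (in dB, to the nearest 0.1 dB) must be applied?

46.7 dB

The required make-up gain is the shortfall in the dB sum.
G = -0.1 − (-47.6) + 13.4 − 14.2 = 46.7 dB.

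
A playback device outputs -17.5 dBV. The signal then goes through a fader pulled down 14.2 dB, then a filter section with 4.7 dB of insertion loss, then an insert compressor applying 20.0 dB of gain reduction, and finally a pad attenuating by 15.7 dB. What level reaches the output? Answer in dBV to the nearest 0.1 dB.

-72.1 dBV

Cascaded gains and losses add directly in dB.
-17.5 − 14.2 − 4.7 − 20.0 − 15.7 = -72.1 dBV.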